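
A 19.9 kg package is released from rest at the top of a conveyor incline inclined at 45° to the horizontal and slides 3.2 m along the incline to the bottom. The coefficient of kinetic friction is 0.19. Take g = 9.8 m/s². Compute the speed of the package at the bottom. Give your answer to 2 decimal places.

The weight component along the incline is mg sin 45° = 137.900 N and the normal force is N = mg cos 45° = 137.900 N.
Friction up the slope is f = μN = 0.19 × 137.900 = 26.201 N, so the net downslope force is 137.900 − 26.201 = 111.699 N and a = 111.699 / 19.9 = 5.6130 m/s².
Starting from rest over a distance of 3.2 m, v² = 2aL = 2 × 5.6130 × 3.2 = 35.9232, so v = 5.9936 m/s.

5.99 m/s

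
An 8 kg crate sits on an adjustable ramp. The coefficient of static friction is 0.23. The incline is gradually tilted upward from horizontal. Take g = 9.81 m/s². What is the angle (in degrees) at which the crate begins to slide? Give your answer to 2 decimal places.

12.95°

At the threshold of sliding, static friction is at its maximum μ_s N and exactly balances the weight component along the incline: mg sin θ = μ_s mg cos θ.
Hence tan θ = μ_s = 0.23, so θ = arctan(0.23) = 12.9528°.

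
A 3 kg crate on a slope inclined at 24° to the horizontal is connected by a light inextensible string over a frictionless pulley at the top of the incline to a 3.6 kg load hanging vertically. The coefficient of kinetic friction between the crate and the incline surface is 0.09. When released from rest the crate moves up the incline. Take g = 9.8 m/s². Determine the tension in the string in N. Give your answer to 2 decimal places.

For the crate on the incline: the weight component along the slope is m₁g sin 24° = 3 × 9.8 × 0.4067 = 11.957 N and the normal force is N = m₁g cos 24° = 26.858 N.
Kinetic friction opposes the crate's motion up the incline: f = μN = 0.09 × 26.858 = 2.417 N acting down the slope.
Newton's second law for the crate (up-slope positive): T − 11.957 − 2.417 = 3 a. For the hanging load (downward positive): 3.6 × 9.8 − T = 3.6 a.
Adding the two equations eliminates T: 20.906 = 6.6 a, so a = 3.1676 m/s².
Then from the hanging load's equation, T = 3.6 × (9.8 − 3.1676) = 23.877 N.

23.88 N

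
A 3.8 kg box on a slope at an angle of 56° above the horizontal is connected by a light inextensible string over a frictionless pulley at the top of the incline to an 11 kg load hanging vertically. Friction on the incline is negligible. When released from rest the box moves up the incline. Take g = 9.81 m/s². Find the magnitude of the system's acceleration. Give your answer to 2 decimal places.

For the box on the incline: the weight component along the slope is m₁g sin 56° = 3.8 × 9.81 × 0.8290 = 30.903 N and the normal force is N = m₁g cos 56° = 20.846 N.
Newton's second law for the box (up-slope positive): T − 30.903 = 3.8 a. For the hanging load (downward positive): 11 × 9.81 − T = 11 a.
Adding the two equations eliminates T: 77.007 = 14.8 a, so a = 5.2032 m/s².

5.20 m/s²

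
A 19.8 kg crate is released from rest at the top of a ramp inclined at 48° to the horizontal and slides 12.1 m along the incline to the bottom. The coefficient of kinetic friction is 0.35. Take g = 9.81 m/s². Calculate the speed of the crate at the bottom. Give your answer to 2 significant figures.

The weight component along the incline is mg sin 48° = 144.347 N and the normal force is N = mg cos 48° = 129.971 N.
Friction up the slope is f = μN = 0.35 × 129.971 = 45.490 N, so the net downslope force is 144.347 − 45.490 = 98.857 N and a = 98.857 / 19.8 = 4.9928 m/s².
Starting from rest over a distance of 12.1 m, v² = 2aL = 2 × 4.9928 × 12.1 = 120.8258, so v = 10.9921 m/s.

11 m/s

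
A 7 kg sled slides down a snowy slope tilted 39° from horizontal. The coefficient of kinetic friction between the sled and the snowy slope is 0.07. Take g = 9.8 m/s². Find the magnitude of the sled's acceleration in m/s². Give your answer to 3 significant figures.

5.63 m/s²

Resolving the weight along the incline: the component pulling the sled down the slope is mg sin 39° = 7 × 9.8 × 0.6293 = 43.170 N, and the normal force is N = mg cos 39° = 7 × 9.8 × 0.7771 = 53.309 N.
Kinetic friction acts up the slope with magnitude f = μN = 0.07 × 53.309 = 3.732 N.
Net force along the incline is 43.170 − 3.732 = 39.438 N, so a = 39.438 / 7 = 5.6340 m/s².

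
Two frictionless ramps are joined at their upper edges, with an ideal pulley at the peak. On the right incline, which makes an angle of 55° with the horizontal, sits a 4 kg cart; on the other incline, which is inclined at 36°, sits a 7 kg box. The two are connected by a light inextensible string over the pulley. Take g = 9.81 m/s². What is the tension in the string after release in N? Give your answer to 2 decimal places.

Resolve each weight along its own incline: the 4 kg mass has component 4 × 9.81 × sin 55° = 32.144 N down its slope, and the 7 kg mass has 7 × 9.81 × sin 36° = 40.363 N down its slope.
The 7 kg side's 40.363 N exceeds the other side's 32.144 N, so that mass slides down and the 4 kg mass slides up. Taking that direction as positive, Newton's second law for the whole system gives 40.363 − 32.144 = (4 + 7) a, so a = 8.219 / 11 = 0.7472 m/s².
For the 4 kg mass (up-slope positive): T − 32.144 = 4 × 0.7472, so T = 35.133 N.

35.13 N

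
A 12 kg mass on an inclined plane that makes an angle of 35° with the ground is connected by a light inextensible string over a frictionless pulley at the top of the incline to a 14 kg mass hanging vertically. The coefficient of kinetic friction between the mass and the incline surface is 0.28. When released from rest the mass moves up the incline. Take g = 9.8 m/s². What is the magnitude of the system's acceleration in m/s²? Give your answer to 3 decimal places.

1.645 m/s²

For the mass on the incline: the weight component along the slope is m₁g sin 35° = 12 × 9.8 × 0.5736 = 67.455 N and the normal force is N = m₁g cos 35° = 96.332 N.
Kinetic friction opposes the mass's motion up the incline: f = μN = 0.28 × 96.332 = 26.973 N acting down the slope.
Newton's second law for the mass (up-slope positive): T − 67.455 − 26.973 = 12 a. For the hanging mass (downward positive): 14 × 9.8 − T = 14 a.
Adding the two equations eliminates T: 42.772 = 26 a, so a = 1.6451 m/s².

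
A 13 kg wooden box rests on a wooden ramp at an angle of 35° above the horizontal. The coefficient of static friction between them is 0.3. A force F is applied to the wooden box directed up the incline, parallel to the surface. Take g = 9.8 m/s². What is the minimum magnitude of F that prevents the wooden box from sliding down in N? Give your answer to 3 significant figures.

41.8 N

The normal force is N = mg cos 35° = 104.360 N. With F at its minimum the wooden box is on the verge of sliding down, so static friction is at its maximum μ_s N = 0.3 × 104.360 = 31.308 N and acts up the slope.
Equilibrium along the incline: F + μ_s N = mg sin 35°, so F = 73.074 − 31.308 = 41.766 N.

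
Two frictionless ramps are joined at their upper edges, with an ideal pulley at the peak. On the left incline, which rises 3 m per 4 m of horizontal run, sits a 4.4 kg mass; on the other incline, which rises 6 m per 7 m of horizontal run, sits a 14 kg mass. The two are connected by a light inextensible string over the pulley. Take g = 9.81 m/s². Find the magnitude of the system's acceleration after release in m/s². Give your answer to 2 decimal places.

3.45 m/s²

Resolve each weight along its own incline: the 4.4 kg mass has component 4.4 × 9.81 × sin 36.87° = 25.898 N down its slope, and the 14 kg mass has 14 × 9.81 × sin 40.60° = 89.380 N down its slope.
The 14 kg side's 89.380 N exceeds the other side's 25.898 N, so that mass slides down and the 4.4 kg mass slides up. Taking that direction as positive, Newton's second law for the whole system gives 89.380 − 25.898 = (4.4 + 14) a, so a = 63.482 / 18.4 = 3.4501 m/s².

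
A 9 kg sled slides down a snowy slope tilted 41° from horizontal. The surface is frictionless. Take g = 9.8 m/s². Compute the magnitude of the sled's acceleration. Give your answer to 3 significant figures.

6.43 m/s²

Resolving the weight along the incline: the component pulling the sled down the slope is mg sin 41° = 9 × 9.8 × 0.6561 = 57.868 N, and the normal force is N = mg cos 41° = 9 × 9.8 × 0.7547 = 66.565 N.
With no friction the net force along the incline is 57.868 N, so a = g sin 41° = 57.868 / 9 = 6.4298 m/s².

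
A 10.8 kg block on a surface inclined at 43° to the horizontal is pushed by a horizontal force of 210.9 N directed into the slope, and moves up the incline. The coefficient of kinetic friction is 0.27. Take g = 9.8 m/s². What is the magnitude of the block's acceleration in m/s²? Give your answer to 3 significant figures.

The horizontal push has components F cos 43° = 210.9 × 0.7314 = 154.252 N up the incline and F sin 43° = 210.9 × 0.6820 = 143.834 N pressing into the surface.
The normal force is therefore N = mg cos 43° + F sin 43° = 77.411 + 143.834 = 221.245 N, and kinetic friction down the slope is μN = 0.27 × 221.245 = 59.736 N.
Along the incline: F cos 43° − mg sin 43° − μN = ma, so 154.252 − 72.183 − 59.736 = 10.8 a, giving a = 2.0679 m/s².

2.07 m/s²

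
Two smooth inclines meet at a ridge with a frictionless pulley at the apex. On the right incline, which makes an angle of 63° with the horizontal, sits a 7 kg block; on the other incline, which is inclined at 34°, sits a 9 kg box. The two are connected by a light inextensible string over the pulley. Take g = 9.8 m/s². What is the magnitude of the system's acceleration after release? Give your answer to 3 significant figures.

0.738 m/s²

Resolve each weight along its own incline: the 7 kg mass has component 7 × 9.8 × sin 63° = 61.123 N down its slope, and the 9 kg mass has 9 × 9.8 × sin 34° = 49.321 N down its slope.
The 7 kg side's 61.123 N exceeds the other side's 49.321 N, so that mass slides down and the 9 kg mass slides up. Taking that direction as positive, Newton's second law for the whole system gives 61.123 − 49.321 = (7 + 9) a, so a = 11.802 / 16 = 0.7376 m/s².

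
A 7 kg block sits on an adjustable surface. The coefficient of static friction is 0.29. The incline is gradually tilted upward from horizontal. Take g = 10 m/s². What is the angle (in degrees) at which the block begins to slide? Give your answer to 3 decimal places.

16.172°

At the threshold of sliding, static friction is at its maximum μ_s N and exactly balances the weight component along the incline: mg sin θ = μ_s mg cos θ.
Hence tan θ = μ_s = 0.29, so θ = arctan(0.29) = 16.1722°.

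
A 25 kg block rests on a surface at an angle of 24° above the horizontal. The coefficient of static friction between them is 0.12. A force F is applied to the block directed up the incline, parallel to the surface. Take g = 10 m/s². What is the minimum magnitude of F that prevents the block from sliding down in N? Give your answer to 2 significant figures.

The normal force is N = mg cos 24° = 228.386 N. With F at its minimum the block is on the verge of sliding down, so static friction is at its maximum μ_s N = 0.12 × 228.386 = 27.406 N and acts up the slope.
Equilibrium along the incline: F + μ_s N = mg sin 24°, so F = 101.684 − 27.406 = 74.278 N.

74 N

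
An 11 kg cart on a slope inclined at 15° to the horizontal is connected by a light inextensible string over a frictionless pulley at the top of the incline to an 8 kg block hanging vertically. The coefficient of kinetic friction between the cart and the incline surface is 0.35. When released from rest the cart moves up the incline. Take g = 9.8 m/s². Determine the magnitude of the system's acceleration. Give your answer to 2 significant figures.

0.74 m/s²

For the cart on the incline: the weight component along the slope is m₁g sin 15° = 11 × 9.8 × 0.2588 = 27.899 N and the normal force is N = m₁g cos 15° = 104.127 N.
Kinetic friction opposes the cart's motion up the incline: f = μN = 0.35 × 104.127 = 36.444 N acting down the slope.
Newton's second law for the cart (up-slope positive): T − 27.899 − 36.444 = 11 a. For the hanging block (downward positive): 8 × 9.8 − T = 8 a.
Adding the two equations eliminates T: 14.057 = 19 a, so a = 0.7398 m/s².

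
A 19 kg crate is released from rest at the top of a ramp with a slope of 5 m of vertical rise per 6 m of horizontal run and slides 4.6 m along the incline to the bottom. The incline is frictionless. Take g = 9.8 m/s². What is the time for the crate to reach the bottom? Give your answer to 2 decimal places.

1.21 s

The weight component along the incline is mg sin 39.81° = 119.202 N and the normal force is N = mg cos 39.81° = 143.043 N.
With no friction, a = g sin 39.81° = 6.2738 m/s².
Starting from rest, L = ½at², so t = √(2L/a) = √(2 × 4.6 / 6.2738) = 1.2110 s.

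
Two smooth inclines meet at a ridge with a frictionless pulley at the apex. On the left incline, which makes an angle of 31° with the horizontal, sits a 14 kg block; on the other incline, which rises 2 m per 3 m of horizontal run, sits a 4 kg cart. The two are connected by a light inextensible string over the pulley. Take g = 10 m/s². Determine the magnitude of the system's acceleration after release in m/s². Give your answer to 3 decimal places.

2.773 m/s²

Resolve each weight along its own incline: the 14 kg mass has component 14 × 10 × sin 31° = 72.105 N down its slope, and the 4 kg mass has 4 × 10 × sin 33.69° = 22.188 N down its slope.
The 14 kg side's 72.105 N exceeds the other side's 22.188 N, so that mass slides down and the 4 kg mass slides up. Taking that direction as positive, Newton's second law for the whole system gives 72.105 − 22.188 = (14 + 4) a, so a = 49.917 / 18 = 2.7732 m/s².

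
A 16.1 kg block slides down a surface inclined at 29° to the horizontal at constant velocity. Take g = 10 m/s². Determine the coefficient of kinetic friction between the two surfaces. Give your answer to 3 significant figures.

0.554

At constant velocity the net force along the incline is zero: mg sin 29° = μ mg cos 29°.
So μ = tan 29° = 0.4848 / 0.8746 = 0.5543.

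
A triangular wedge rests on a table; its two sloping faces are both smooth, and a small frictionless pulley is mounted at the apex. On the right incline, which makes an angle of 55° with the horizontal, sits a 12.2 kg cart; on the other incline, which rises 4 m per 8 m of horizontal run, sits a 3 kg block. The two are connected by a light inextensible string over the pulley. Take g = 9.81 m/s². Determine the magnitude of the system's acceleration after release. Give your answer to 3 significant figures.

Resolve each weight along its own incline: the 12.2 kg mass has component 12.2 × 9.81 × sin 55° = 98.038 N down its slope, and the 3 kg mass has 3 × 9.81 × sin 26.57° = 13.161 N down its slope.
The 12.2 kg side's 98.038 N exceeds the other side's 13.161 N, so that mass slides down and the 3 kg mass slides up. Taking that direction as positive, Newton's second law for the whole system gives 98.038 − 13.161 = (12.2 + 3) a, so a = 84.877 / 15.2 = 5.5840 m/s².

5.58 m/s²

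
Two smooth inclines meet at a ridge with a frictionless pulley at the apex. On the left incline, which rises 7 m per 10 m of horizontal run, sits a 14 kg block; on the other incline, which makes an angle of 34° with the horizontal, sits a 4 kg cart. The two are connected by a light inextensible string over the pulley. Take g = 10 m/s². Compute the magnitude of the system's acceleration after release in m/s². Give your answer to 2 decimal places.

3.22 m/s²

Resolve each weight along its own incline: the 14 kg mass has component 14 × 10 × sin 34.99° = 80.285 N down its slope, and the 4 kg mass has 4 × 10 × sin 34° = 22.368 N down its slope.
The 14 kg side's 80.285 N exceeds the other side's 22.368 N, so that mass slides down and the 4 kg mass slides up. Taking that direction as positive, Newton's second law for the whole system gives 80.285 − 22.368 = (14 + 4) a, so a = 57.917 / 18 = 3.2176 m/s².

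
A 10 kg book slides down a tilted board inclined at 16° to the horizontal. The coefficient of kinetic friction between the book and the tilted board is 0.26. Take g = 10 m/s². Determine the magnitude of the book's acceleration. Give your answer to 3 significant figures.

0.257 m/s²

Resolving the weight along the incline: the component pulling the book down the slope is mg sin 16° = 10 × 10 × 0.2756 = 27.560 N, and the normal force is N = mg cos 16° = 10 × 10 × 0.9613 = 96.130 N.
Kinetic friction acts up the slope with magnitude f = μN = 0.26 × 96.130 = 24.994 N.
Net force along the incline is 27.560 − 24.994 = 2.566 N, so a = 2.566 / 10 = 0.2566 m/s².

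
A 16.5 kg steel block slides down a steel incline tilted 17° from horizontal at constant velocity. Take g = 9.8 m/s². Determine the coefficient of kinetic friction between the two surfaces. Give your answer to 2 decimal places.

0.31

At constant velocity the net force along the incline is zero: mg sin 17° = μ mg cos 17°.
So μ = tan 17° = 0.2924 / 0.9563 = 0.3058.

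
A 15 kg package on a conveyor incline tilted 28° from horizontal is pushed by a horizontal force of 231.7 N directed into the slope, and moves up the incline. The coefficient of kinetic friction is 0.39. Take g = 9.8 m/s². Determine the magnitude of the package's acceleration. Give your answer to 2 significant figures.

2.8 m/s²

The horizontal push has components F cos 28° = 231.7 × 0.8829 = 204.568 N up the incline and F sin 28° = 231.7 × 0.4695 = 108.783 N pressing into the surface.
The normal force is therefore N = mg cos 28° + F sin 28° = 129.786 + 108.783 = 238.569 N, and kinetic friction down the slope is μN = 0.39 × 238.569 = 93.042 N.
Along the incline: F cos 28° − mg sin 28° − μN = ma, so 204.568 − 69.016 − 93.042 = 15 a, giving a = 2.8340 m/s².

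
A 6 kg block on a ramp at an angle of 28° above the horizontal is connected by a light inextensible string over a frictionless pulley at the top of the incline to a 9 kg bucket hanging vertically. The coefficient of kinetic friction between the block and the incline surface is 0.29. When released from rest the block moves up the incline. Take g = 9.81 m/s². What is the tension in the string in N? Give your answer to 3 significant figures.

60.9 N

For the block on the incline: the weight component along the slope is m₁g sin 28° = 6 × 9.81 × 0.4695 = 27.635 N and the normal force is N = m₁g cos 28° = 51.970 N.
Kinetic friction opposes the block's motion up the incline: f = μN = 0.29 × 51.970 = 15.071 N acting down the slope.
Newton's second law for the block (up-slope positive): T − 27.635 − 15.071 = 6 a. For the hanging bucket (downward positive): 9 × 9.81 − T = 9 a.
Adding the two equations eliminates T: 45.584 = 15 a, so a = 3.0389 m/s².
Then from the hanging bucket's equation, T = 9 × (9.81 − 3.0389) = 60.940 N.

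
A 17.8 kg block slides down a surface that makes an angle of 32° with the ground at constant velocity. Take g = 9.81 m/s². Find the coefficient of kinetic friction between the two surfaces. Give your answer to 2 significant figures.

0.62

At constant velocity the net force along the incline is zero: mg sin 32° = μ mg cos 32°.
So μ = tan 32° = 0.5299 / 0.8480 = 0.6249.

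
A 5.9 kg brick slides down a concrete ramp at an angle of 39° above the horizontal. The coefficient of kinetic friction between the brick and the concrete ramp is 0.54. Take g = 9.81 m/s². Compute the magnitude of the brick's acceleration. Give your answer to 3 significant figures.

Resolving the weight along the incline: the component pulling the brick down the slope is mg sin 39° = 5.9 × 9.81 × 0.6293 = 36.423 N, and the normal force is N = mg cos 39° = 5.9 × 9.81 × 0.7771 = 44.978 N.
Kinetic friction acts up the slope with magnitude f = μN = 0.54 × 44.978 = 24.288 N.
Net force along the incline is 36.423 − 24.288 = 12.135 N, so a = 12.135 / 5.9 = 2.0568 m/s².

2.06 m/s²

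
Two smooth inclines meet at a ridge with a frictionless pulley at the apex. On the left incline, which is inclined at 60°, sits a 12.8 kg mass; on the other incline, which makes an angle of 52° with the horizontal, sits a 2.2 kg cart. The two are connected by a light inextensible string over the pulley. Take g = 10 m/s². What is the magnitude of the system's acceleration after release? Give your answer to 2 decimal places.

Resolve each weight along its own incline: the 12.8 kg mass has component 12.8 × 10 × sin 60° = 110.851 N down its slope, and the 2.2 kg mass has 2.2 × 10 × sin 52° = 17.336 N down its slope.
The 12.8 kg side's 110.851 N exceeds the other side's 17.336 N, so that mass slides down and the 2.2 kg mass slides up. Taking that direction as positive, Newton's second law for the whole system gives 110.851 − 17.336 = (12.8 + 2.2) a, so a = 93.515 / 15 = 6.2343 m/s².

6.23 m/s²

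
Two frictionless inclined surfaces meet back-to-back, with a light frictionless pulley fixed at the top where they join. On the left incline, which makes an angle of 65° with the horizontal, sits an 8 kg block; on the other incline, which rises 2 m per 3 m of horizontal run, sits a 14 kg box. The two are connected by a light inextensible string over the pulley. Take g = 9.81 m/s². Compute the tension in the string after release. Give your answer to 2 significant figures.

73 N

Resolve each weight along its own incline: the 8 kg mass has component 8 × 9.81 × sin 65° = 71.127 N down its slope, and the 14 kg mass has 14 × 9.81 × sin 33.69° = 76.183 N down its slope.
The 14 kg side's 76.183 N exceeds the other side's 71.127 N, so that mass slides down and the 8 kg mass slides up. Taking that direction as positive, Newton's second law for the whole system gives 76.183 − 71.127 = (8 + 14) a, so a = 5.056 / 22 = 0.2298 m/s².
For the 8 kg mass (up-slope positive): T − 71.127 = 8 × 0.2298, so T = 72.965 N.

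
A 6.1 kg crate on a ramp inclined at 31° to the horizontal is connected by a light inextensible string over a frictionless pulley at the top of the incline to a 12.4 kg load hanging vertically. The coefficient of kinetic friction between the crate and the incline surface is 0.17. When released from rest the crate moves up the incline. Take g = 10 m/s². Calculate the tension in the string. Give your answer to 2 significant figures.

For the crate on the incline: the weight component along the slope is m₁g sin 31° = 6.1 × 10 × 0.5150 = 31.415 N and the normal force is N = m₁g cos 31° = 52.287 N.
Kinetic friction opposes the crate's motion up the incline: f = μN = 0.17 × 52.287 = 8.889 N acting down the slope.
Newton's second law for the crate (up-slope positive): T − 31.415 − 8.889 = 6.1 a. For the hanging load (downward positive): 12.4 × 10 − T = 12.4 a.
Adding the two equations eliminates T: 83.696 = 18.5 a, so a = 4.5241 m/s².
Then from the hanging load's equation, T = 12.4 × (10 − 4.5241) = 67.901 N.

68 N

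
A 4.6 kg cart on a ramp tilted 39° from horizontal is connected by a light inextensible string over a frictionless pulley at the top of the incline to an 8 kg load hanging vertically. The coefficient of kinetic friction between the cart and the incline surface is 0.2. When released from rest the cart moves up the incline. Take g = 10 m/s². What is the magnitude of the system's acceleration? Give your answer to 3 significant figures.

3.48 m/s²

For the cart on the incline: the weight component along the slope is m₁g sin 39° = 4.6 × 10 × 0.6293 = 28.948 N and the normal force is N = m₁g cos 39° = 35.749 N.
Kinetic friction opposes the cart's motion up the incline: f = μN = 0.2 × 35.749 = 7.150 N acting down the slope.
Newton's second law for the cart (up-slope positive): T − 28.948 − 7.150 = 4.6 a. For the hanging load (downward positive): 8 × 10 − T = 8 a.
Adding the two equations eliminates T: 43.902 = 12.6 a, so a = 3.4843 m/s².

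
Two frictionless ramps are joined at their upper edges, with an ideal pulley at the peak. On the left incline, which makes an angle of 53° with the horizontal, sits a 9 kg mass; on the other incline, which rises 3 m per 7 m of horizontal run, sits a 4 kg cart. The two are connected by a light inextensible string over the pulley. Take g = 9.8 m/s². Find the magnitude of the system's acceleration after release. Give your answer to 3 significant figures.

Resolve each weight along its own incline: the 9 kg mass has component 9 × 9.8 × sin 53° = 70.440 N down its slope, and the 4 kg mass has 4 × 9.8 × sin 23.20° = 15.442 N down its slope.
The 9 kg side's 70.440 N exceeds the other side's 15.442 N, so that mass slides down and the 4 kg mass slides up. Taking that direction as positive, Newton's second law for the whole system gives 70.440 − 15.442 = (9 + 4) a, so a = 54.998 / 13 = 4.2306 m/s².

4.23 m/s²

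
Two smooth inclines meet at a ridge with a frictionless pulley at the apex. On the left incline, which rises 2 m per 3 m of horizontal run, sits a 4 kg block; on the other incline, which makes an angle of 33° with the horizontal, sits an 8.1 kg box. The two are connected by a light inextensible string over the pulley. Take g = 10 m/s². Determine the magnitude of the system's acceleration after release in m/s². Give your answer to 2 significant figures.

1.8 m/s²

Resolve each weight along its own incline: the 4 kg mass has component 4 × 10 × sin 33.69° = 22.188 N down its slope, and the 8.1 kg mass has 8.1 × 10 × sin 33° = 44.116 N down its slope.
The 8.1 kg side's 44.116 N exceeds the other side's 22.188 N, so that mass slides down and the 4 kg mass slides up. Taking that direction as positive, Newton's second law for the whole system gives 44.116 − 22.188 = (4 + 8.1) a, so a = 21.928 / 12.1 = 1.8122 m/s².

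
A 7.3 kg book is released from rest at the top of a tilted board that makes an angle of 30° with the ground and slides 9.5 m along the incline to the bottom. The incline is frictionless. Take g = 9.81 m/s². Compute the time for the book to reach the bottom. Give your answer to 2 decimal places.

The weight component along the incline is mg sin 30° = 35.806 N and the normal force is N = mg cos 30° = 62.019 N.
With no friction, a = g sin 30° = 4.9050 m/s².
Starting from rest, L = ½at², so t = √(2L/a) = √(2 × 9.5 / 4.9050) = 1.9681 s.

1.97 s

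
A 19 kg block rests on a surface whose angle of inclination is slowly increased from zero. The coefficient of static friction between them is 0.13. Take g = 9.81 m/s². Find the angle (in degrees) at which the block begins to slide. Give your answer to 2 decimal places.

At the threshold of sliding, static friction is at its maximum μ_s N and exactly balances the weight component along the incline: mg sin θ = μ_s mg cos θ.
Hence tan θ = μ_s = 0.13, so θ = arctan(0.13) = 7.4069°.

7.41°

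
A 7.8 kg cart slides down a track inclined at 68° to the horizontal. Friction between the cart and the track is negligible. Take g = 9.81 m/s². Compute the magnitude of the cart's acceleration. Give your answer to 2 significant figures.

Resolving the weight along the incline: the component pulling the cart down the slope is mg sin 68° = 7.8 × 9.81 × 0.9272 = 70.947 N, and the normal force is N = mg cos 68° = 7.8 × 9.81 × 0.3746 = 28.664 N.
With no friction the net force along the incline is 70.947 N, so a = g sin 68° = 70.947 / 7.8 = 9.0958 m/s².

9.1 m/s²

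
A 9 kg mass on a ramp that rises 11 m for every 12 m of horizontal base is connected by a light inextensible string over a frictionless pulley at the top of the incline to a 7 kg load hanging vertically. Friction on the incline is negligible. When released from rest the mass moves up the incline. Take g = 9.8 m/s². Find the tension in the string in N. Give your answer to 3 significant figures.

64.7 N

For the mass on the incline: the weight component along the slope is m₁g sin 42.51° = 9 × 9.8 × 0.6757 = 59.597 N and the normal force is N = m₁g cos 42.51° = 65.017 N.
Newton's second law for the mass (up-slope positive): T − 59.597 = 9 a. For the hanging load (downward positive): 7 × 9.8 − T = 7 a.
Adding the two equations eliminates T: 9.003 = 16 a, so a = 0.5627 m/s².
Then from the hanging load's equation, T = 7 × (9.8 − 0.5627) = 64.661 N.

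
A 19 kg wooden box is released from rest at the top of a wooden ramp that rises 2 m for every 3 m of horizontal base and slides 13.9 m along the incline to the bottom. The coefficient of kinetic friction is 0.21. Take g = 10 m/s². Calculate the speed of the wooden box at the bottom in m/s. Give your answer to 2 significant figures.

10 m/s

The weight component along the incline is mg sin 33.69° = 105.393 N and the normal force is N = mg cos 33.69° = 158.090 N.
Friction up the slope is f = μN = 0.21 × 158.090 = 33.199 N, so the net downslope force is 105.393 − 33.199 = 72.194 N and a = 72.194 / 19 = 3.7997 m/s².
Starting from rest over a distance of 13.9 m, v² = 2aL = 2 × 3.7997 × 13.9 = 105.6317, so v = 10.2777 m/s.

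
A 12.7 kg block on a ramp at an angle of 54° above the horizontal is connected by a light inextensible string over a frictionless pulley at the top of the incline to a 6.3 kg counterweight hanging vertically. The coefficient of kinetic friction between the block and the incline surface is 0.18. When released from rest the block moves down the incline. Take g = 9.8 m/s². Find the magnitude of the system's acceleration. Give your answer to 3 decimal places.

For the block on the incline: the weight component along the slope is m₁g sin 54° = 12.7 × 9.8 × 0.8090 = 100.688 N and the normal force is N = m₁g cos 54° = 73.156 N.
Kinetic friction opposes the block's motion down the incline: f = μN = 0.18 × 73.156 = 13.168 N acting up the slope.
Newton's second law for the block (down-slope positive): 100.688 − 13.168 − T = 12.7 a. For the hanging counterweight (upward positive): T − 6.3 × 9.8 = 6.3 a.
Adding the two equations eliminates T: 25.780 = 19 a, so a = 1.3568 m/s².

1.357 m/s²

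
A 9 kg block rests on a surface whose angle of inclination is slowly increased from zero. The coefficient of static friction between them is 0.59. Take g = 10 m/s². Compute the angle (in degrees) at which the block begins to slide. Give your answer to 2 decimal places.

30.54°

At the threshold of sliding, static friction is at its maximum μ_s N and exactly balances the weight component along the incline: mg sin θ = μ_s mg cos θ.
Hence tan θ = μ_s = 0.59, so θ = arctan(0.59) = 30.5406°.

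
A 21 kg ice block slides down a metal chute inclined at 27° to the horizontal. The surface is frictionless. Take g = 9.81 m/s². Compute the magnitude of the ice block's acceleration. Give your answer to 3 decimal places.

Resolving the weight along the incline: the component pulling the ice block down the slope is mg sin 27° = 21 × 9.81 × 0.4540 = 93.529 N, and the normal force is N = mg cos 27° = 21 × 9.81 × 0.8910 = 183.555 N.
With no friction the net force along the incline is 93.529 N, so a = g sin 27° = 93.529 / 21 = 4.4538 m/s².

4.454 m/s²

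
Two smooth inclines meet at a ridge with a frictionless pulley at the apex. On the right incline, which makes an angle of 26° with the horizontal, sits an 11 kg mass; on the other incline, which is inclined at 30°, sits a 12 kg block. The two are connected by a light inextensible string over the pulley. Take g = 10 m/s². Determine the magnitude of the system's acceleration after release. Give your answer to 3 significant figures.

0.512 m/s²

Resolve each weight along its own incline: the 11 kg mass has component 11 × 10 × sin 26° = 48.221 N down its slope, and the 12 kg mass has 12 × 10 × sin 30° = 60.000 N down its slope.
The 12 kg side's 60.000 N exceeds the other side's 48.221 N, so that mass slides down and the 11 kg mass slides up. Taking that direction as positive, Newton's second law for the whole system gives 60.000 − 48.221 = (11 + 12) a, so a = 11.779 / 23 = 0.5121 m/s².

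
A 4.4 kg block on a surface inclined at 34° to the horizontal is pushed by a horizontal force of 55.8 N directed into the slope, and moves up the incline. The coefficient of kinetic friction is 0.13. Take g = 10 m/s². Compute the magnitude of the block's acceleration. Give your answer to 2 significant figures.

The horizontal push has components F cos 34° = 55.8 × 0.8290 = 46.258 N up the incline and F sin 34° = 55.8 × 0.5592 = 31.203 N pressing into the surface.
The normal force is therefore N = mg cos 34° + F sin 34° = 36.476 + 31.203 = 67.679 N, and kinetic friction down the slope is μN = 0.13 × 67.679 = 8.798 N.
Along the incline: F cos 34° − mg sin 34° − μN = ma, so 46.258 − 24.605 − 8.798 = 4.4 a, giving a = 2.9216 m/s².

2.9 m/s²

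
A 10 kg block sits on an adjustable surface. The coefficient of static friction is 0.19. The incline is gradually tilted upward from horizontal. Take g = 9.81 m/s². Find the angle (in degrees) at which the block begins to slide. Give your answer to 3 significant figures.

10.8°

At the threshold of sliding, static friction is at its maximum μ_s N and exactly balances the weight component along the incline: mg sin θ = μ_s mg cos θ.
Hence tan θ = μ_s = 0.19, so θ = arctan(0.19) = 10.7580°.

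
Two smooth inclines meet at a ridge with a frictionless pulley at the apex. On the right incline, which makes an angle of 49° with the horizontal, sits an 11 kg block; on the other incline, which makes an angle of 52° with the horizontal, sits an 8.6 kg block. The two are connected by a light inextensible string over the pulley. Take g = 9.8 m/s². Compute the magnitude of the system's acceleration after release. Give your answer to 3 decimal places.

Resolve each weight along its own incline: the 11 kg mass has component 11 × 9.8 × sin 49° = 81.358 N down its slope, and the 8.6 kg mass has 8.6 × 9.8 × sin 52° = 66.414 N down its slope.
The 11 kg side's 81.358 N exceeds the other side's 66.414 N, so that mass slides down and the 8.6 kg mass slides up. Taking that direction as positive, Newton's second law for the whole system gives 81.358 − 66.414 = (11 + 8.6) a, so a = 14.944 / 19.6 = 0.7624 m/s².

0.762 m/s²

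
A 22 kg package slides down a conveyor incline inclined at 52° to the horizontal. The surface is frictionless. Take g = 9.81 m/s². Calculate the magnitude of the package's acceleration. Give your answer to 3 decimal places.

7.730 m/s²

Resolving the weight along the incline: the component pulling the package down the slope is mg sin 52° = 22 × 9.81 × 0.7880 = 170.066 N, and the normal force is N = mg cos 52° = 22 × 9.81 × 0.6157 = 132.880 N.
With no friction the net force along the incline is 170.066 N, so a = g sin 52° = 170.066 / 22 = 7.7303 m/s².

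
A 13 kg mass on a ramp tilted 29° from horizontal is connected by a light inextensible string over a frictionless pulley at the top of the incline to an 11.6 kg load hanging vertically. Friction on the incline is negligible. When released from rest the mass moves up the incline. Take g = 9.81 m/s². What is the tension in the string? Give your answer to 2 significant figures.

89 N

For the mass on the incline: the weight component along the slope is m₁g sin 29° = 13 × 9.81 × 0.4848 = 61.827 N and the normal force is N = m₁g cos 29° = 111.540 N.
Newton's second law for the mass (up-slope positive): T − 61.827 = 13 a. For the hanging load (downward positive): 11.6 × 9.81 − T = 11.6 a.
Adding the two equations eliminates T: 51.969 = 24.6 a, so a = 2.1126 m/s².
Then from the hanging load's equation, T = 11.6 × (9.81 − 2.1126) = 89.290 N.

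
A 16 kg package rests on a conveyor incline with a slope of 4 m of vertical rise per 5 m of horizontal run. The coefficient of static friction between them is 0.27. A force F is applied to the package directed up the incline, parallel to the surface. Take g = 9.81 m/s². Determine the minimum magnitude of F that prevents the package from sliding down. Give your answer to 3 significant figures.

The normal force is N = mg cos 38.66° = 122.565 N. With F at its minimum the package is on the verge of sliding down, so static friction is at its maximum μ_s N = 0.27 × 122.565 = 33.093 N and acts up the slope.
Equilibrium along the incline: F + μ_s N = mg sin 38.66°, so F = 98.052 − 33.093 = 64.959 N.

65.0 N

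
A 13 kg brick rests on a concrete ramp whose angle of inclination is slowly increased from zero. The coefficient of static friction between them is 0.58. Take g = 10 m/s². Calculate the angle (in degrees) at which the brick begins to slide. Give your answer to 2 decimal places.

At the threshold of sliding, static friction is at its maximum μ_s N and exactly balances the weight component along the incline: mg sin θ = μ_s mg cos θ.
Hence tan θ = μ_s = 0.58, so θ = arctan(0.58) = 30.1137°.

30.11°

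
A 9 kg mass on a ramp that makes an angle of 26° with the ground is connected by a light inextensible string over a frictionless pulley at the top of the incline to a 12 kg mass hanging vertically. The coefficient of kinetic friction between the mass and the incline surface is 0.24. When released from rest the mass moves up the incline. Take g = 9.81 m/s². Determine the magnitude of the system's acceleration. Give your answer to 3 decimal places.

For the mass on the incline: the weight component along the slope is m₁g sin 26° = 9 × 9.81 × 0.4384 = 38.706 N and the normal force is N = m₁g cos 26° = 79.355 N.
Kinetic friction opposes the mass's motion up the incline: f = μN = 0.24 × 79.355 = 19.045 N acting down the slope.
Newton's second law for the mass (up-slope positive): T − 38.706 − 19.045 = 9 a. For the hanging mass (downward positive): 12 × 9.81 − T = 12 a.
Adding the two equations eliminates T: 59.969 = 21 a, so a = 2.8557 m/s².

2.856 m/s²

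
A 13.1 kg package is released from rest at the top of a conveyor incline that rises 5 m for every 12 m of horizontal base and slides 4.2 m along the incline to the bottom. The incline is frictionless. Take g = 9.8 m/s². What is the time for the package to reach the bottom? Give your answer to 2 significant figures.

The weight component along the incline is mg sin 22.62° = 49.377 N and the normal force is N = mg cos 22.62° = 118.505 N.
With no friction, a = g sin 22.62° = 3.7692 m/s².
Starting from rest, L = ½at², so t = √(2L/a) = √(2 × 4.2 / 3.7692) = 1.4928 s.

1.5 s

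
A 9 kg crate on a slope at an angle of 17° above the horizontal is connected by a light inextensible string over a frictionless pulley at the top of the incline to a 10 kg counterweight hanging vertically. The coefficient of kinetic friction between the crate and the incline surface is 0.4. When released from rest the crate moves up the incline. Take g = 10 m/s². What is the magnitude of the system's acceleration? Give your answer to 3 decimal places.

For the crate on the incline: the weight component along the slope is m₁g sin 17° = 9 × 10 × 0.2924 = 26.316 N and the normal force is N = m₁g cos 17° = 86.067 N.
Kinetic friction opposes the crate's motion up the incline: f = μN = 0.4 × 86.067 = 34.427 N acting down the slope.
Newton's second law for the crate (up-slope positive): T − 26.316 − 34.427 = 9 a. For the hanging counterweight (downward positive): 10 × 10 − T = 10 a.
Adding the two equations eliminates T: 39.257 = 19 a, so a = 2.0662 m/s².

2.066 m/s²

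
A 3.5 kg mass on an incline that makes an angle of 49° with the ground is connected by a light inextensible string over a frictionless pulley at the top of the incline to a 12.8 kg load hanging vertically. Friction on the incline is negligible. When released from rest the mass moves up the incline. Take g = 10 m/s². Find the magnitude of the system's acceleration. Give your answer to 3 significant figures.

For the mass on the incline: the weight component along the slope is m₁g sin 49° = 3.5 × 10 × 0.7547 = 26.415 N and the normal force is N = m₁g cos 49° = 22.962 N.
Newton's second law for the mass (up-slope positive): T − 26.415 = 3.5 a. For the hanging load (downward positive): 12.8 × 10 − T = 12.8 a.
Adding the two equations eliminates T: 101.585 = 16.3 a, so a = 6.2322 m/s².

6.23 m/s²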